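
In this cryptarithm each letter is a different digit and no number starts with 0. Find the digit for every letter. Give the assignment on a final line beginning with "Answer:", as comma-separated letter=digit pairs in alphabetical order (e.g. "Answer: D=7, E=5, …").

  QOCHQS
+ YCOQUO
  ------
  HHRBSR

Step 1. [col 1: S + O ≡ R (mod 10)] no forcing yet in column 1 (carry-in 0); R=9 is free and consistent — try it ⇒ R=9.
Step 2. [col 1: S + O ≡ R (mod 10)] no forcing yet in column 1 (carry-in 0); O=2 is free and consistent — try it. So O=2.
Step 3. [col 1: S + O ≡ R (mod 10)] column 1: given O=2, R=9, carry-in 0, and digits 2,9 already taken and all letters distinct, S+O≡R (mod 10) forces S=7. So S=7.
Step 4. [col 2: Q + U ≡ S (mod 10)] several values work for U in column 2 (Q + U ≡ S (mod 10), carry-in 0); try U=4 ⇒ U=4.
Step 5. [col 2: Q + U ≡ S (mod 10)] column 2: given U=4, S=7, carry-in 0, and digits 2,4,7,9 already taken and all letters distinct, Q+U≡S (mod 10) forces Q=3. So Q=3.
Step 6. [col 3: H + Q ≡ B (mod 10)] B=1 is one option consistent with column 3 (H + Q ≡ B (mod 10), carry-in 0) — take it ⇒ B=1.
Step 7. [col 3: H + Q ≡ B (mod 10)] column 3: given Q=3, B=1, carry-in 0, and digits 1,2,3,4,7,9 already taken and all letters distinct, H+Q≡B (mod 10) forces H=8 ⇒ H=8.
Step 8. [col 4: C + O ≡ R (mod 10)] column 4 reads C+O+carry(1)=R with O=2, R=9; with digits 1,2,3,4,7,8,9 already taken and all letters distinct, the only value for C is 6 ⇒ C=6.
Step 9. [col 6: Q + Y ≡ H (mod 10)] column 6: given Q=3, H=8, carry-in 0, and digits 1,2,3,4,6,7,8,9 already taken and all letters distinct, Q+Y≡H (mod 10) forces Y=5. So Y=5.

Answer: B=1, C=6, H=8, O=2, Q=3, R=9, S=7, U=4, Y=5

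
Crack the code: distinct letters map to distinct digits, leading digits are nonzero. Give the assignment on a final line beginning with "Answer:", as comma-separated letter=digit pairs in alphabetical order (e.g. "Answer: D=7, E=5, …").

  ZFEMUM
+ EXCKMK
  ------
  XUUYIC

Step 1. [col 1: M + K ≡ C (mod 10)] several values work for M in column 1 (M + K ≡ C (mod 10), carry-in 0); try M=1. So M=1.
Step 2. [col 1: M + K ≡ C (mod 10)] no forcing yet in column 1 (carry-in 0); K=6 is free and consistent — try it ⇒ K=6.
Step 3. [col 1: M + K ≡ C (mod 10)] in column 1 we have M+K≡C with carry-in 0; given M=1, K=6 and digits 1,6 already taken and all letters distinct, that pins C to 7. So C=7.
Step 4. [col 2: U + M ≡ I (mod 10)] no forcing yet in column 2 (carry-in 0); U=9 is free and consistent — try it. So U=9.
Step 5. [col 2: U + M ≡ I (mod 10)] column 2: given U=9, M=1, carry-in 0, and digits 1,6,7,9 already taken and all letters distinct, U+M≡I (mod 10) forces I=0. So I=0.
Step 6. [col 3: M + K ≡ Y (mod 10)] column 3 reads M+K+carry(1)=Y with M=1, K=6; with digits 0,1,6,7,9 already taken and all letters distinct, the only value for Y is 8, so Y=8.
Step 7. [col 4: E + C ≡ U (mod 10)] in column 4 we have E+C≡U with carry-in 0; given C=7, U=9 and digits 0,1,6,7,8,9 already taken and all letters distinct, that pins E to 2, so E=2.
Step 8. [col 5: F + X ≡ U (mod 10)] column 5 (F + X ≡ U (mod 10), carry-in 0) doesn't pin X yet; pick X=5 and continue. So X=5.
Step 9. [col 5: F + X ≡ U (mod 10)] column 5: given X=5, U=9, carry-in 0, and digits 0,1,2,5,6,7,8,9 already taken and all letters distinct, F+X≡U (mod 10) forces F=4 ⇒ F=4.
Step 10. [col 6: Z + E ≡ X (mod 10)] column 6 reads Z+E+carry(0)=X with E=2, X=5; with digits 0,1,2,4,5,6,7,8,9 already taken and all letters distinct, the only value for Z is 3, so Z=3.

Answer: C=7, E=2, F=4, I=0, K=6, M=1, U=9, X=5, Y=8, Z=3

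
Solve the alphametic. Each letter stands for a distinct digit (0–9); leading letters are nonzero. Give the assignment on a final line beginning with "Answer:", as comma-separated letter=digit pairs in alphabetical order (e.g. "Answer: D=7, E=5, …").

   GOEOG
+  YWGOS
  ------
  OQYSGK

Step 1. [col 1: G + S ≡ K (mod 10)] K=0 is one option consistent with column 1 (G + S ≡ K (mod 10), carry-in 0) — take it, so K=0.
Step 2. [col 1: G + S ≡ K (mod 10)] no forcing yet in column 1 (carry-in 0); G=3 is free and consistent — try it. So G=3.
Step 3. [O] adding two 5-digit numbers gives at most 5+1 digits, and here it does — O is that final carry and must be 1. So O=1.
Step 4. [col 1: G + S ≡ K (mod 10)] from column 1 (G=3, K=0, carry-in 0, digits 0,1,3 already taken and all letters distinct): S must equal 7. So S=7.
Step 5. [col 3: E + G ≡ S (mod 10)] in column 3 we have E+G≡S with carry-in 0; given G=3, S=7 and digits 0,1,3,7 already taken and all letters distinct, that pins E to 4, so E=4.
Step 6. [col 4: O + W ≡ Y (mod 10)] column 4 (O + W ≡ Y (mod 10), carry-in 0) doesn't pin Y yet; pick Y=9 and continue ⇒ Y=9.
Step 7. [col 4: O + W ≡ Y (mod 10)] column 4: given O=1, Y=9, carry-in 0, and digits 0,1,3,4,7,9 already taken and all letters distinct, O+W≡Y (mod 10) forces W=8, so W=8.
Step 8. [col 5: G + Y ≡ Q (mod 10)] column 5: given G=3, Y=9, carry-in 0, and digits 0,1,3,4,7,8,9 already taken and all letters distinct, G+Y≡Q (mod 10) forces Q=2, so Q=2.

Answer: E=4, G=3, K=0, O=1, Q=2, S=7, W=8, Y=9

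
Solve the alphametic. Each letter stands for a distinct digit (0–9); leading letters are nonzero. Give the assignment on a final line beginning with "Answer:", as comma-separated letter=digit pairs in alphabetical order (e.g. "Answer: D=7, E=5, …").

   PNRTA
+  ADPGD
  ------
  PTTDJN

Step 1. [col 1: A + D ≡ N (mod 10)] column 1 (A + D ≡ N (mod 10), carry-in 0) doesn't pin D yet; pick D=6 and continue, so D=6.
Step 2. [P] the sum has 6 digits but both addends have 5; that extra leading digit P is the final carry, namely 1 ⇒ P=1.
Step 3. [col 1: A + D ≡ N (mod 10)] several values work for N in column 1 (A + D ≡ N (mod 10), carry-in 0); try N=4, so N=4.
Step 4. [col 1: A + D ≡ N (mod 10)] column 1: given D=6, N=4, carry-in 0, and digits 1,4,6 already taken and all letters distinct, A+D≡N (mod 10) forces A=8. So A=8.
Step 5. [col 2: T + G ≡ J (mod 10)] column 2 (T + G ≡ J (mod 10), carry-in 1) doesn't pin G yet; pick G=2 and continue. So G=2.
Step 6. [col 2: T + G ≡ J (mod 10)] several values work for J in column 2 (T + G ≡ J (mod 10), carry-in 1); try J=3 ⇒ J=3.
Step 7. [col 2: T + G ≡ J (mod 10)] column 2: given G=2, J=3, carry-in 1, and digits 1,2,3,4,6,8 already taken and all letters distinct, T+G≡J (mod 10) forces T=0 ⇒ T=0.
Step 8. [col 3: R + P ≡ D (mod 10)] in column 3 we have R+P≡D with carry-in 0; given P=1, D=6 and digits 0,1,2,3,4,6,8 already taken and all letters distinct, that pins R to 5, so R=5.

Answer: A=8, D=6, G=2, J=3, N=4, P=1, R=5, T=0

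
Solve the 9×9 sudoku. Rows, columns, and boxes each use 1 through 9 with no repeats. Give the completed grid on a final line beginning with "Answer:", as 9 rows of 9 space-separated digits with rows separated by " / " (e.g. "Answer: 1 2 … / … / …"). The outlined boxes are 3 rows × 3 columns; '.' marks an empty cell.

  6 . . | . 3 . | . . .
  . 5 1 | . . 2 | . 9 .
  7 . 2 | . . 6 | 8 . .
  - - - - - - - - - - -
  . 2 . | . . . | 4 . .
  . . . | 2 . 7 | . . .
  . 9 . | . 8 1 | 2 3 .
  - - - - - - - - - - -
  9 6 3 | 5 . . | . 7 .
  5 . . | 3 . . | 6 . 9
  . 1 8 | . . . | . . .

Step 1. [r6c1∈{4}] r6c1 has the single candidate 4 ⇒ r6c1=4.
Step 2. [r5c5∈{4,5,6,9}] across row 5, 4 lands solely at r5c5, so r5c5=4.
Step 3. [r2c9∈{3,4,6,7}] r2c9 is the only open cell in row 2 admitting 6, so r2c9=6.
Step 4. [r2c4∈{4,7,8}] 4 has one home in row 2: r2c4. So r2c4=4.
Step 5. [r7c7∈{1}] only 1 remains possible at r7c7. So r7c7=1.
Step 6. [r1c4∈{1,7,8,9}] col 4 places 8 nowhere but r1c4 ⇒ r1c4=8.
Step 7. [r1c2∈{4}] r1c2 has the single candidate 4. So r1c2=4.
Step 8. [r5c2∈{3,8}] across col 2, 8 lands solely at r5c2. So r5c2=8.
Step 9. [r3c4∈{1,9}] across col 4, 1 lands solely at r3c4, so r3c4=1.
Step 10. [r3c5∈{5,9}] in row 3, 9 fits only at r3c5 ⇒ r3c5=9.
Step 11. [r4c5∈{5,6}] in col 5, 5 fits only at r4c5 ⇒ r4c5=5.
Step 12. [r9c4∈{6,7,9}] 7 has one home in col 4: r9c4 ⇒ r9c4=7.
Step 13. [r7c5∈{2}] nothing but 2 survives at r7c5 ⇒ r7c5=2.
Step 14. [r8c8∈{2,4,8}] r8c8 is the only open cell in row 8 admitting 2. So r8c8=2.
Step 15. [r1c6∈{5}] r1c6's peers cover all but 5. So r1c6=5.
Step 16. [r1c8∈{1}] nothing but 1 survives at r1c8, so r1c8=1.
Step 17. [r7c9∈{4,8}] box 9 places 8 nowhere but r7c9. So r7c9=8.
Step 18. [r5c1∈{1,3}] across row 5, 3 lands solely at r5c1. So r5c1=3.
Step 19. [r2c7∈{3,7}] in row 2, 3 fits only at r2c7 ⇒ r2c7=3.
Step 20. [r9c7∈{5}] nothing but 5 survives at r9c7, so r9c7=5.
Step 21. [r9c8∈{4}] only 4 remains possible at r9c8. So r9c8=4.
Step 22. [r4c4∈{6,9}] col 4 places 9 nowhere but r4c4. So r4c4=9.
Step 23. [r8c3∈{4,7}] r8c3 is the only open cell in col 3 admitting 4. So r8c3=4.
Step 24. [r5c9∈{1,5}] r5c9 is the only open cell in row 5 admitting 1. So r5c9=1.
Step 25. [r4c9∈{7}] r4c9 is down to just 7, so r4c9=7.
Step 26. [r4c3∈{6}] nothing but 6 survives at r4c3, so r4c3=6.
Step 27. [r6c9∈{5}] r6c9 has the single candidate 5. So r6c9=5.
Step 28. [r4c6∈{3}] r4c6's peers cover all but 3, so r4c6=3.
Step 29. [r2c5∈{7}] r2c5 has the single candidate 7, so r2c5=7.
Step 30. [r1c7∈{7}] r1c7 is down to just 7, so r1c7=7.
Step 31. [r4c8∈{8}] only 8 remains possible at r4c8, so r4c8=8.
Step 32. [r6c4∈{6}] r6c4's peers cover all but 6, so r6c4=6.
Step 33. [r4c1∈{1}] nothing but 1 survives at r4c1 ⇒ r4c1=1.
Step 34. [r3c2∈{3}] r3c2 is down to just 3. So r3c2=3.
Step 35. [r3c8∈{5}] r3c8 has the single candidate 5. So r3c8=5.
Step 36. [r2c1∈{8}] nothing but 8 survives at r2c1 ⇒ r2c1=8.
Step 37. [r5c8∈{6}] r5c8 has the single candidate 6. So r5c8=6.
Step 38. [r7c6∈{4}] nothing but 4 survives at r7c6, so r7c6=4.
Step 39. [r9c5∈{6}] r9c5 has the single candidate 6. So r9c5=6.
Step 40. [r9c1∈{2}] nothing but 2 survives at r9c1 ⇒ r9c1=2.
Step 41. [r1c3∈{9}] nothing but 9 survives at r1c3 ⇒ r1c3=9.
Step 42. [r6c3∈{7}] r6c3 has the single candidate 7. So r6c3=7.
Step 43. [r3c9∈{4}] r3c9's peers cover all but 4. So r3c9=4.
Step 44. [r8c5∈{1}] r8c5 is down to just 1. So r8c5=1.
Step 45. [r8c6∈{8}] r8c6 has the single candidate 8. So r8c6=8.
Step 46. [r5c3∈{5}] nothing but 5 survives at r5c3, so r5c3=5.
Step 47. [r5c7∈{9}] nothing but 9 survives at r5c7. So r5c7=9.
Step 48. [r9c9∈{3}] r9c9 is down to just 3. So r9c9=3.
Step 49. [r9c6∈{9}] nothing but 9 survives at r9c6. So r9c6=9.
Step 50. [r1c9∈{2}] r1c9's peers cover all but 2. So r1c9=2.
Step 51. [r8c2∈{7}] r8c2 is down to just 7 ⇒ r8c2=7.

Answer: 6 4 9 8 3 5 7 1 2 / 8 5 1 4 7 2 3 9 6 / 7 3 2 1 9 6 8 5 4 / 1 2 6 9 5 3 4 8 7 / 3 8 5 2 4 7 9 6 1 / 4 9 7 6 8 1 2 3 5 / 9 6 3 5 2 4 1 7 8 / 5 7 4 3 1 8 6 2 9 / 2 1 8 7 6 9 5 4 3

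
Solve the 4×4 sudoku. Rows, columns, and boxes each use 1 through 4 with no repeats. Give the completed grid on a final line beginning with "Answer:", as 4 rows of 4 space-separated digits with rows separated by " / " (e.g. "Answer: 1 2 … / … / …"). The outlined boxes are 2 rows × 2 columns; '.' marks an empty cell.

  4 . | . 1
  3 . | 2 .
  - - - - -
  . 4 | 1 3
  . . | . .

Step 1. [r4c4∈{2,4}] across col 4, 2 lands solely at r4c4, so r4c4=2.
Step 2. [r4c2∈{1,3}] 3 has one home in row 4: r4c2. So r4c2=3.
Step 3. [r1c2∈{2}] r1c2's peers cover all but 2 ⇒ r1c2=2.
Step 4. [r1c3∈{3}] only 3 remains possible at r1c3 ⇒ r1c3=3.
Step 5. [r4c3∈{4}] r4c3 is down to just 4 ⇒ r4c3=4.
Step 6. [r2c4∈{4}] r2c4 has the single candidate 4, so r2c4=4.
Step 7. [r3c1∈{2}] nothing but 2 survives at r3c1, so r3c1=2.
Step 8. [r4c1∈{1}] r4c1 is down to just 1, so r4c1=1.
Step 9. [r2c2∈{1}] r2c2 has the single candidate 1, so r2c2=1.

Answer: 4 2 3 1 / 3 1 2 4 / 2 4 1 3 / 1 3 4 2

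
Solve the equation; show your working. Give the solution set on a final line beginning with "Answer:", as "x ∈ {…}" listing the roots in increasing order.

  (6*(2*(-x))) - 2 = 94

Step 1. [(6*(2*(-x))) - 2 = 94] 2 comes off first (add 2). So sub: 6*(2*(-x)) = 96.
Step 2. [6*(2*(-x)) = 96] divide by the outer 6 ⇒ div: 2*(-x) = 16.
Step 3. [2*(-x) = 16] divide by the outer 2. So div: -x = 8.
Step 4. [-x = 8] leading − — multiply by −1 ⇒ neg: x = -8.

Answer: x ∈ {-8}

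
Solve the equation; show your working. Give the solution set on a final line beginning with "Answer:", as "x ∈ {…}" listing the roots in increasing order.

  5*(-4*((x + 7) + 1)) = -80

Step 1. [5*(-4*((x + 7) + 1)) = -80] 5·(inner) — divide through by 5 ⇒ div: -4*((x + 7) + 1) = -16.
Step 2. [-4*((x + 7) + 1) = -16] -4·(inner) — divide through by -4. So div: (x + 7) + 1 = 4.
Step 3. [(x + 7) + 1 = 4] peel the +1: subtract 1 from each side. So sub: x + 7 = 3.
Step 4. [x + 7 = 3] +7 is outermost — subtract 7 both sides ⇒ sub: x = -4.

Answer: x ∈ {-4}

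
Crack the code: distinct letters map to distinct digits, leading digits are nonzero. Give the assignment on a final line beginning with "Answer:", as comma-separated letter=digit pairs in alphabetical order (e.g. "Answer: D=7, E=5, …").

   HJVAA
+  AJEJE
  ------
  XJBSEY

Step 1. [X] X is the leading digit of a 6-digit sum of two 5-digit numbers; the final carry is exactly 1 ⇒ X=1.
Step 2. [col 1: A + E ≡ Y (mod 10)] column 1 (A + E ≡ Y (mod 10), carry-in 0) doesn't pin Y yet; pick Y=0 and continue. So Y=0.
Step 3. [col 1: A + E ≡ Y (mod 10)] A=8 is one option consistent with column 1 (A + E ≡ Y (mod 10), carry-in 0) — take it, so A=8.
Step 4. [col 1: A + E ≡ Y (mod 10)] column 1: given A=8, Y=0, carry-in 0, and digits 0,1,8 already taken and all letters distinct, A+E≡Y (mod 10) forces E=2 ⇒ E=2.
Step 5. [col 2: A + J ≡ E (mod 10)] column 2: given A=8, E=2, carry-in 1, and digits 0,1,2,8 already taken and all letters distinct, A+J≡E (mod 10) forces J=3. So J=3.
Step 6. [col 3: V + E ≡ S (mod 10)] no forcing yet in column 3 (carry-in 1); V=4 is free and consistent — try it. So V=4.
Step 7. [col 3: V + E ≡ S (mod 10)] column 3: given V=4, E=2, carry-in 1, and digits 0,1,2,3,4,8 already taken and all letters distinct, V+E≡S (mod 10) forces S=7. So S=7.
Step 8. [col 4: J + J ≡ B (mod 10)] from column 4 (J=3, carry-in 0, digits 0,1,2,3,4,7,8 already taken and all letters distinct): B must equal 6, so B=6.
Step 9. [col 5: H + A ≡ J (mod 10)] column 5 reads H+A+carry(0)=J with A=8, J=3; with digits 0,1,2,3,4,6,7,8 already taken and all letters distinct, the only value for H is 5 ⇒ H=5.

Answer: A=8, B=6, E=2, H=5, J=3, S=7, V=4, X=1, Y=0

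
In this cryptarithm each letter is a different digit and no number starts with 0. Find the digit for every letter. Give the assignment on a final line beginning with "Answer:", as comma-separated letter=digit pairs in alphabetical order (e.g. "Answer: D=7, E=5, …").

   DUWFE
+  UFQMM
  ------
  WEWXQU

Step 1. [col 1: E + M ≡ U (mod 10)] M=2 is one option consistent with column 1 (E + M ≡ U (mod 10), carry-in 0) — take it. So M=2.
Step 2. [col 1: E + M ≡ U (mod 10)] several values work for U in column 1 (E + M ≡ U (mod 10), carry-in 0); try U=5 ⇒ U=5.
Step 3. [col 1: E + M ≡ U (mod 10)] in column 1 we have E+M≡U with carry-in 0; given M=2, U=5 and digits 2,5 already taken and all letters distinct, that pins E to 3, so E=3.
Step 4. [col 2: F + M ≡ Q (mod 10)] no forcing yet in column 2 (carry-in 0); Q=8 is free and consistent — try it, so Q=8.
Step 5. [W] the sum has 6 digits but both addends have 5; that extra leading digit W is the final carry, namely 1. So W=1.
Step 6. [col 2: F + M ≡ Q (mod 10)] from column 2 (M=2, Q=8, carry-in 0, digits 1,2,3,5,8 already taken and all letters distinct): F must equal 6 ⇒ F=6.
Step 7. [col 3: W + Q ≡ X (mod 10)] column 3 reads W+Q+carry(0)=X with W=1, Q=8; with digits 1,2,3,5,6,8 already taken and all letters distinct, the only value for X is 9 ⇒ X=9.
Step 8. [col 5: D + U ≡ E (mod 10)] from column 5 (U=5, E=3, carry-in 1, digits 1,2,3,5,6,8,9 already taken and all letters distinct): D must equal 7. So D=7.

Answer: D=7, E=3, F=6, M=2, Q=8, U=5, W=1, X=9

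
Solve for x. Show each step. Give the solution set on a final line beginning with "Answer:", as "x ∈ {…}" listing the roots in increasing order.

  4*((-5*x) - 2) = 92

Step 1. [4*((-5*x) - 2) = 92] 4·(inner) — divide through by 4, so div: (-5*x) - 2 = 23.
Step 2. [(-5*x) - 2 = 23] add 2: x sits inside (… - 2) ⇒ sub: -5*x = 25.
Step 3. [-5*x = 25] divide by the outer -5, so div: x = -5.

Answer: x ∈ {-5}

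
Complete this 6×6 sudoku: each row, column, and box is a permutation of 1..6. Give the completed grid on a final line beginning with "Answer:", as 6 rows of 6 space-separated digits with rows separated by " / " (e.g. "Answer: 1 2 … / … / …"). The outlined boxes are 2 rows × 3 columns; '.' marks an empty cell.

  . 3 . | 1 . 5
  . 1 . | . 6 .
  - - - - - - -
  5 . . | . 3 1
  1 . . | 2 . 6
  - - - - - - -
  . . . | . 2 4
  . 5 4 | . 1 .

Step 1. [r5c2∈{6}] r5c2 is down to just 6 ⇒ r5c2=6.
Step 2. [r6c6∈{3}] r6c6's peers cover all but 3 ⇒ r6c6=3.
Step 3. [r1c5∈{4}] nothing but 4 survives at r1c5. So r1c5=4.
Step 4. [r1c1∈{2,6}] 6 has one home in col 1: r1c1, so r1c1=6.
Step 5. [r1c3∈{2}] r1c3 is down to just 2, so r1c3=2.
Step 6. [r4c3∈{3}] r4c3 has the single candidate 3 ⇒ r4c3=3.
Step 7. [r3c2∈{2,4}] 2 has one home in row 3: r3c2 ⇒ r3c2=2.
Step 8. [r4c5∈{5}] r4c5 has the single candidate 5 ⇒ r4c5=5.
Step 9. [r6c1∈{2}] r6c1 is down to just 2. So r6c1=2.
Step 10. [r2c6∈{2}] r2c6's peers cover all but 2, so r2c6=2.
Step 11. [r4c2∈{4}] r4c2's peers cover all but 4. So r4c2=4.
Step 12. [r3c4∈{4}] r3c4's peers cover all but 4, so r3c4=4.
Step 13. [r5c1∈{3}] nothing but 3 survives at r5c1, so r5c1=3.
Step 14. [r5c4∈{5}] only 5 remains possible at r5c4. So r5c4=5.
Step 15. [r2c3∈{5}] only 5 remains possible at r2c3. So r2c3=5.
Step 16. [r3c3∈{6}] r3c3's peers cover all but 6, so r3c3=6.
Step 17. [r6c4∈{6}] nothing but 6 survives at r6c4 ⇒ r6c4=6.
Step 18. [r5c3∈{1}] r5c3 has the single candidate 1 ⇒ r5c3=1.
Step 19. [r2c4∈{3}] r2c4's peers cover all but 3. So r2c4=3.
Step 20. [r2c1∈{4}] r2c1 is down to just 4, so r2c1=4.

Answer: 6 3 2 1 4 5 / 4 1 5 3 6 2 / 5 2 6 4 3 1 / 1 4 3 2 5 6 / 3 6 1 5 2 4 / 2 5 4 6 1 3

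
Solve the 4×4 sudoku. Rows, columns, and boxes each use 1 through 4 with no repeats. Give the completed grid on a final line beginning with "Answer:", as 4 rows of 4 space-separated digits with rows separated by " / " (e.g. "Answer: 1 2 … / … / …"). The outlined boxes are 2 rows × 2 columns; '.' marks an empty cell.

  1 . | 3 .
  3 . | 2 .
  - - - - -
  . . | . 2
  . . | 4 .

Step 1. [r3c2∈{1,3,4}] row 3 places 3 nowhere but r3c2. So r3c2=3.
Step 2. [r1c2∈{2,4}] across row 1, 2 lands solely at r1c2, so r1c2=2.
Step 3. [r2c4∈{1,4}] 1 has one home in row 2: r2c4 ⇒ r2c4=1.
Step 4. [r3c3∈{1}] r3c3's peers cover all but 1. So r3c3=1.
Step 5. [r4c2∈{1}] r4c2 is down to just 1, so r4c2=1.
Step 6. [r4c1∈{2}] nothing but 2 survives at r4c1. So r4c1=2.
Step 7. [r1c4∈{4}] r1c4's peers cover all but 4 ⇒ r1c4=4.
Step 8. [r4c4∈{3}] r4c4's peers cover all but 3. So r4c4=3.
Step 9. [r2c2∈{4}] r2c2 is down to just 4, so r2c2=4.
Step 10. [r3c1∈{4}] r3c1's peers cover all but 4, so r3c1=4.

Answer: 1 2 3 4 / 3 4 2 1 / 4 3 1 2 / 2 1 4 3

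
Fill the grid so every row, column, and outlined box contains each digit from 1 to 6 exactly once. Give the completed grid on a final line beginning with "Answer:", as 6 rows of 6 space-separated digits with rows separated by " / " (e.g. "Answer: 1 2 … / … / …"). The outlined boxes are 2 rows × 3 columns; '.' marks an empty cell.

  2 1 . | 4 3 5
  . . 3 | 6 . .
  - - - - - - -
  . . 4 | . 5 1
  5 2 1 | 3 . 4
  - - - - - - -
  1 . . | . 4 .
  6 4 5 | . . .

Step 1. [r2c6∈{2}] only 2 remains possible at r2c6, so r2c6=2.
Step 2. [r6c5∈{1,2}] across col 5, 2 lands solely at r6c5 ⇒ r6c5=2.
Step 3. [r5c2∈{3}] nothing but 3 survives at r5c2. So r5c2=3.
Step 4. [r6c4∈{1}] only 1 remains possible at r6c4. So r6c4=1.
Step 5. [r2c2∈{5}] r2c2 has the single candidate 5. So r2c2=5.
Step 6. [r5c3∈{2}] r5c3 is down to just 2. So r5c3=2.
Step 7. [r4c5∈{6}] r4c5 is down to just 6 ⇒ r4c5=6.
Step 8. [r5c4∈{5}] nothing but 5 survives at r5c4. So r5c4=5.
Step 9. [r3c4∈{2}] only 2 remains possible at r3c4. So r3c4=2.
Step 10. [r6c6∈{3}] r6c6 is down to just 3, so r6c6=3.
Step 11. [r3c2∈{6}] r3c2 is down to just 6, so r3c2=6.
Step 12. [r2c5∈{1}] r2c5 is down to just 1, so r2c5=1.
Step 13. [r2c1∈{4}] r2c1 has the single candidate 4 ⇒ r2c1=4.
Step 14. [r1c3∈{6}] r1c3 is down to just 6. So r1c3=6.
Step 15. [r3c1∈{3}] only 3 remains possible at r3c1. So r3c1=3.
Step 16. [r5c6∈{6}] nothing but 6 survives at r5c6. So r5c6=6.

Answer: 2 1 6 4 3 5 / 4 5 3 6 1 2 / 3 6 4 2 5 1 / 5 2 1 3 6 4 / 1 3 2 5 4 6 / 6 4 5 1 2 3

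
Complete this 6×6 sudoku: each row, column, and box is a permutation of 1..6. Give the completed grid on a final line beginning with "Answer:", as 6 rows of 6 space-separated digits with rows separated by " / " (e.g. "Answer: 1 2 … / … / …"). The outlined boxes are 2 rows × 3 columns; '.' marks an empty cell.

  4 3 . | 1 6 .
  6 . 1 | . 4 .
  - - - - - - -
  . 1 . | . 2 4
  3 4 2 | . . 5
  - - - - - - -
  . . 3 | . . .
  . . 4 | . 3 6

Step 1. [r5c5∈{1,5}] r5c5 is the only open cell in col 5 admitting 5. So r5c5=5.
Step 2. [r2c2∈{2,5}] in box 1, 2 fits only at r2c2, so r2c2=2.
Step 3. [r6c1∈{1,2,5}] in row 6, 1 fits only at r6c1, so r6c1=1.
Step 4. [r3c4∈{3,6}] in row 3, 3 fits only at r3c4. So r3c4=3.
Step 5. [r5c1∈{2}] r5c1's peers cover all but 2, so r5c1=2.
Step 6. [r3c1∈{5}] only 5 remains possible at r3c1. So r3c1=5.
Step 7. [r1c6∈{2}] r1c6 is down to just 2 ⇒ r1c6=2.
Step 8. [r4c4∈{6}] r4c4 has the single candidate 6. So r4c4=6.
Step 9. [r6c4∈{2}] r6c4's peers cover all but 2. So r6c4=2.
Step 10. [r2c4∈{5}] r2c4's peers cover all but 5, so r2c4=5.
Step 11. [r5c6∈{1}] only 1 remains possible at r5c6, so r5c6=1.
Step 12. [r6c2∈{5}] only 5 remains possible at r6c2, so r6c2=5.
Step 13. [r4c5∈{1}] nothing but 1 survives at r4c5 ⇒ r4c5=1.
Step 14. [r1c3∈{5}] only 5 remains possible at r1c3 ⇒ r1c3=5.
Step 15. [r5c4∈{4}] only 4 remains possible at r5c4. So r5c4=4.
Step 16. [r3c3∈{6}] nothing but 6 survives at r3c3. So r3c3=6.
Step 17. [r2c6∈{3}] r2c6 is down to just 3, so r2c6=3.
Step 18. [r5c2∈{6}] r5c2's peers cover all but 6, so r5c2=6.

Answer: 4 3 5 1 6 2 / 6 2 1 5 4 3 / 5 1 6 3 2 4 / 3 4 2 6 1 5 / 2 6 3 4 5 1 / 1 5 4 2 3 6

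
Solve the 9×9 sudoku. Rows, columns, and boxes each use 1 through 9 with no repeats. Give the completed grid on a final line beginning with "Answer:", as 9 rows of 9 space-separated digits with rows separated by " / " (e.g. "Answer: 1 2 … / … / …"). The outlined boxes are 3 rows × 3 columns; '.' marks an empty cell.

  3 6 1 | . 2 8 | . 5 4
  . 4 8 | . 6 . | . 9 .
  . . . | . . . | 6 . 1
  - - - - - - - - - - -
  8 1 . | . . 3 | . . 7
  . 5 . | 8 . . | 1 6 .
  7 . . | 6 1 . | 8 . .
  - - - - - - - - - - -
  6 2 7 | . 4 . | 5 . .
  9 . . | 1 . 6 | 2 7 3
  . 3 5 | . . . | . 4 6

Step 1. [r7c6∈{9}] only 9 remains possible at r7c6. So r7c6=9.
Step 2. [r3c5∈{3,5,7,9}] across col 5, 3 lands solely at r3c5 ⇒ r3c5=3.
Step 3. [r4c8∈{2}] r4c8 has the single candidate 2. So r4c8=2.
Step 4. [r6c2∈{9}] r6c2's peers cover all but 9 ⇒ r6c2=9.
Step 5. [r5c1∈{2,4}] col 1 places 4 nowhere but r5c1 ⇒ r5c1=4.
Step 6. [r6c6∈{2,4,5}] 4 has one home in row 6: r6c6, so r6c6=4.
Step 7. [r1c4∈{7,9}] 9 has one home in row 1: r1c4. So r1c4=9.
Step 8. [r4c4∈{5}] r4c4's peers cover all but 5. So r4c4=5.
Step 9. [r2c4∈{7}] r2c4's peers cover all but 7, so r2c4=7.
Step 10. [r6c3∈{2,3}] 2 has one home in row 6: r6c3 ⇒ r6c3=2.
Step 11. [r9c5∈{7,8}] 8 has one home in row 9: r9c5 ⇒ r9c5=8.
Step 12. [r5c6∈{2,7}] row 5 places 2 nowhere but r5c6 ⇒ r5c6=2.
Step 13. [r4c5∈{9}] only 9 remains possible at r4c5. So r4c5=9.
Step 14. [r3c6∈{5}] only 5 remains possible at r3c6 ⇒ r3c6=5.
Step 15. [r7c9∈{8}] r7c9 has the single candidate 8. So r7c9=8.
Step 16. [r3c1∈{2}] r3c1 is down to just 2 ⇒ r3c1=2.
Step 17. [r3c2∈{7}] r3c2's peers cover all but 7, so r3c2=7.
Step 18. [r9c6∈{7}] r9c6 has the single candidate 7. So r9c6=7.
Step 19. [r7c4∈{3}] r7c4's peers cover all but 3, so r7c4=3.
Step 20. [r2c7∈{3}] only 3 remains possible at r2c7. So r2c7=3.
Step 21. [r4c3∈{6}] r4c3 has the single candidate 6. So r4c3=6.
Step 22. [r4c7∈{4}] r4c7 has the single candidate 4, so r4c7=4.
Step 23. [r5c5∈{7}] r5c5 has the single candidate 7. So r5c5=7.
Step 24. [r9c4∈{2}] r9c4 has the single candidate 2. So r9c4=2.
Step 25. [r8c3∈{4}] r8c3 has the single candidate 4 ⇒ r8c3=4.
Step 26. [r9c1∈{1}] only 1 remains possible at r9c1. So r9c1=1.
Step 27. [r6c8∈{3}] nothing but 3 survives at r6c8 ⇒ r6c8=3.
Step 28. [r3c3∈{9}] only 9 remains possible at r3c3. So r3c3=9.
Step 29. [r8c2∈{8}] r8c2 is down to just 8 ⇒ r8c2=8.
Step 30. [r2c9∈{2}] r2c9's peers cover all but 2. So r2c9=2.
Step 31. [r9c7∈{9}] r9c7 is down to just 9 ⇒ r9c7=9.
Step 32. [r5c3∈{3}] only 3 remains possible at r5c3 ⇒ r5c3=3.
Step 33. [r2c1∈{5}] r2c1 has the single candidate 5, so r2c1=5.
Step 34. [r3c8∈{8}] only 8 remains possible at r3c8. So r3c8=8.
Step 35. [r5c9∈{9}] r5c9 has the single candidate 9 ⇒ r5c9=9.
Step 36. [r6c9∈{5}] nothing but 5 survives at r6c9. So r6c9=5.
Step 37. [r2c6∈{1}] r2c6 has the single candidate 1 ⇒ r2c6=1.
Step 38. [r1c7∈{7}] only 7 remains possible at r1c7. So r1c7=7.
Step 39. [r8c5∈{5}] r8c5 has the single candidate 5, so r8c5=5.
Step 40. [r7c8∈{1}] r7c8 is down to just 1. So r7c8=1.
Step 41. [r3c4∈{4}] nothing but 4 survives at r3c4, so r3c4=4.

Answer: 3 6 1 9 2 8 7 5 4 / 5 4 8 7 6 1 3 9 2 / 2 7 9 4 3 5 6 8 1 / 8 1 6 5 9 3 4 2 7 / 4 5 3 8 7 2 1 6 9 / 7 9 2 6 1 4 8 3 5 / 6 2 7 3 4 9 5 1 8 / 9 8 4 1 5 6 2 7 3 / 1 3 5 2 8 7 9 4 6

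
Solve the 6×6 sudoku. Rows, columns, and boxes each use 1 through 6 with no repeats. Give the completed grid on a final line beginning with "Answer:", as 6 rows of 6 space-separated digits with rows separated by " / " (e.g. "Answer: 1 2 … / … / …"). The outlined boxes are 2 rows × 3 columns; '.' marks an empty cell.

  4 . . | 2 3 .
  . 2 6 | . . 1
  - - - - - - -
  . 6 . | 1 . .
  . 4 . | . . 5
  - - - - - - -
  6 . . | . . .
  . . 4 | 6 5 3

Step 1. [r5c5∈{1,2,4}] 1 has one home in col 5: r5c5. So r5c5=1.
Step 2. [r6c1∈{1,2}] row 6 places 2 nowhere but r6c1 ⇒ r6c1=2.
Step 3. [r2c1∈{3,5}] in row 2, 3 fits only at r2c1, so r2c1=3.
Step 4. [r3c3∈{2,3,5}] row 3 places 3 nowhere but r3c3 ⇒ r3c3=3.
Step 5. [r4c3∈{1,2}] across col 3, 2 lands solely at r4c3 ⇒ r4c3=2.
Step 6. [r2c5∈{4}] r2c5 has the single candidate 4 ⇒ r2c5=4.
Step 7. [r5c3∈{5}] nothing but 5 survives at r5c3 ⇒ r5c3=5.
Step 8. [r3c6∈{2,4}] in row 3, 4 fits only at r3c6 ⇒ r3c6=4.
Step 9. [r6c2∈{1}] nothing but 1 survives at r6c2, so r6c2=1.
Step 10. [r5c4∈{4}] nothing but 4 survives at r5c4 ⇒ r5c4=4.
Step 11. [r1c6∈{6}] r1c6 is down to just 6, so r1c6=6.
Step 12. [r1c2∈{5}] r1c2's peers cover all but 5 ⇒ r1c2=5.
Step 13. [r3c1∈{5}] r3c1's peers cover all but 5 ⇒ r3c1=5.
Step 14. [r5c6∈{2}] r5c6's peers cover all but 2, so r5c6=2.
Step 15. [r1c3∈{1}] only 1 remains possible at r1c3 ⇒ r1c3=1.
Step 16. [r5c2∈{3}] only 3 remains possible at r5c2 ⇒ r5c2=3.
Step 17. [r4c1∈{1}] r4c1 is down to just 1 ⇒ r4c1=1.
Step 18. [r4c4∈{3}] r4c4 is down to just 3 ⇒ r4c4=3.
Step 19. [r4c5∈{6}] r4c5 is down to just 6, so r4c5=6.
Step 20. [r3c5∈{2}] r3c5 is down to just 2, so r3c5=2.
Step 21. [r2c4∈{5}] nothing but 5 survives at r2c4, so r2c4=5.

Answer: 4 5 1 2 3 6 / 3 2 6 5 4 1 / 5 6 3 1 2 4 / 1 4 2 3 6 5 / 6 3 5 4 1 2 / 2 1 4 6 5 3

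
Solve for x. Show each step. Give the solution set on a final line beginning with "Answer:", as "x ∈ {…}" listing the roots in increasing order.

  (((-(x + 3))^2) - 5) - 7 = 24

Step 1. [(((-(x + 3))^2) - 5) - 7 = 24] add 7: x sits inside (… - 7). So sub: ((-(x + 3))^2) - 5 = 31.
Step 2. [((-(x + 3))^2) - 5 = 31] peel the -5: add 5 from each side, so sub: (-(x + 3))^2 = 36.
Step 3. [(-(x + 3))^2 = 36] √ both sides: 36 ≥ 0 gives two branches. So sqrt: -(x + 3) = 6 or -6.
Step 4. [-(x + 3) = 6 or -6] flip signs both sides ⇒ neg: x + 3 = -6 or 6.
Step 5. [x + 3 = -6 or 6] +3 is outermost — subtract 3 both sides. So sub: x = -9 or 3.

Answer: x ∈ {-9, 3}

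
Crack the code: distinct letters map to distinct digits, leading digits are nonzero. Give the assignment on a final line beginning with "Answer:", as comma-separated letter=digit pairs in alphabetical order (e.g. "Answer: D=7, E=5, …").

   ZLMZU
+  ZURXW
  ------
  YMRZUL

Step 1. [col 1: U + W ≡ L (mod 10)] no forcing yet in column 1 (carry-in 0); L=4 is free and consistent — try it. So L=4.
Step 2. [col 1: U + W ≡ L (mod 10)] U=8 is one option consistent with column 1 (U + W ≡ L (mod 10), carry-in 0) — take it. So U=8.
Step 3. [Y] Y is the leading digit of a 6-digit sum of two 5-digit numbers; the final carry is exactly 1 ⇒ Y=1.
Step 4. [col 1: U + W ≡ L (mod 10)] in column 1 we have U+W≡L with carry-in 0; given U=8, L=4 and digits 1,4,8 already taken and all letters distinct, that pins W to 6 ⇒ W=6.
Step 5. [col 2: Z + X ≡ U (mod 10)] column 2 (Z + X ≡ U (mod 10), carry-in 1) doesn't pin X yet; pick X=0 and continue, so X=0.
Step 6. [col 2: Z + X ≡ U (mod 10)] in column 2 we have Z+X≡U with carry-in 1; given X=0, U=8 and digits 0,1,4,6,8 already taken and all letters distinct, that pins Z to 7, so Z=7.
Step 7. [col 3: M + R ≡ Z (mod 10)] R=2 is one option consistent with column 3 (M + R ≡ Z (mod 10), carry-in 0) — take it. So R=2.
Step 8. [col 3: M + R ≡ Z (mod 10)] column 3: given R=2, Z=7, carry-in 0, and digits 0,1,2,4,6,7,8 already taken and all letters distinct, M+R≡Z (mod 10) forces M=5. So M=5.

Answer: L=4, M=5, R=2, U=8, W=6, X=0, Y=1, Z=7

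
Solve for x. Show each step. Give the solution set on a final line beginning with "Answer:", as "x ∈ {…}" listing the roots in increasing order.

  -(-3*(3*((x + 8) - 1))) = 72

Step 1. [-(-3*(3*((x + 8) - 1))) = 72] leading − — multiply by −1. So neg: -3*(3*((x + 8) - 1)) = -72.
Step 2. [-3*(3*((x + 8) - 1)) = -72] -3 out front; divide by -3, so div: 3*((x + 8) - 1) = 24.
Step 3. [3*((x + 8) - 1) = 24] divide by the outer 3. So div: (x + 8) - 1 = 8.
Step 4. [(x + 8) - 1 = 8] add 1: x sits inside (… - 1), so sub: x + 8 = 9.
Step 5. [x + 8 = 9] peel the +8: subtract 8 from each side ⇒ sub: x = 1.

Answer: x ∈ {1}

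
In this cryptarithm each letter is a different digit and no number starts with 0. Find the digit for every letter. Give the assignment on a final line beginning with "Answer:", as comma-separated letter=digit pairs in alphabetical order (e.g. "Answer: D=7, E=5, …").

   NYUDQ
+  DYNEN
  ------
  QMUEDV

Step 1. [col 1: Q + N ≡ V (mod 10)] no forcing yet in column 1 (carry-in 0); V=8 is free and consistent — try it ⇒ V=8.
Step 2. [col 1: Q + N ≡ V (mod 10)] column 1 (Q + N ≡ V (mod 10), carry-in 0) doesn't pin N yet; pick N=7 and continue, so N=7.
Step 3. [col 1: Q + N ≡ V (mod 10)] column 1 reads Q+N+carry(0)=V with N=7, V=8; with digits 7,8 already taken and all letters distinct, the only value for Q is 1. So Q=1.
Step 4. [col 2: D + E ≡ D (mod 10)] column 2: given nothing yet, carry-in 0, and digits 1,7,8 already taken and all letters distinct, D+E≡D (mod 10) forces E=0, so E=0.
Step 5. [col 2: D + E ≡ D (mod 10)] no forcing yet in column 2 (carry-in 0); D=4 is free and consistent — try it, so D=4.
Step 6. [col 3: U + N ≡ E (mod 10)] in column 3 we have U+N≡E with carry-in 0; given N=7, E=0 and digits 0,1,4,7,8 already taken and all letters distinct, that pins U to 3 ⇒ U=3.
Step 7. [col 4: Y + Y ≡ U (mod 10)] from column 4 (U=3, carry-in 1, digits 0,1,3,4,7,8 already taken and all letters distinct): Y must equal 6, so Y=6.
Step 8. [col 5: N + D ≡ M (mod 10)] in column 5 we have N+D≡M with carry-in 1; given N=7, D=4 and digits 0,1,3,4,6,7,8 already taken and all letters distinct, that pins M to 2 ⇒ M=2.

Answer: D=4, E=0, M=2, N=7, Q=1, U=3, V=8, Y=6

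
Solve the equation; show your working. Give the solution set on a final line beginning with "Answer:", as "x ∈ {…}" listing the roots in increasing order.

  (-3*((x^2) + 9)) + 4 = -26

Step 1. [(-3*((x^2) + 9)) + 4 = -26] +4 is outermost — subtract 4 both sides, so sub: -3*((x^2) + 9) = -30.
Step 2. [-3*((x^2) + 9) = -30] LHS = -3·(…); ÷-3 both sides. So div: (x^2) + 9 = 10.
Step 3. [(x^2) + 9 = 10] the outer +9 inverts by subtracting 9 ⇒ sub: x^2 = 1.
Step 4. [x^2 = 1] √ both sides: 1 ≥ 0 gives two branches, so sqrt: x = 1 or -1.

Answer: x ∈ {-1, 1}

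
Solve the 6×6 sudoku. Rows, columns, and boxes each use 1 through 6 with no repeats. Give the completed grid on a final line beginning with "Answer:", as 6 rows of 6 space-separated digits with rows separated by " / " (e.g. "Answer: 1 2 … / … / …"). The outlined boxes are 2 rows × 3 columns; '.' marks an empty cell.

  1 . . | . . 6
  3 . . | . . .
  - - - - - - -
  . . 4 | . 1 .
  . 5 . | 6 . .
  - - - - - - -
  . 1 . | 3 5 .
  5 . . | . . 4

Step 1. [r5c6∈{2}] r5c6 is down to just 2, so r5c6=2.
Step 2. [r5c3∈{6}] nothing but 6 survives at r5c3 ⇒ r5c3=6.
Step 3. [r4c1∈{2}] nothing but 2 survives at r4c1, so r4c1=2.
Step 4. [r4c5∈{3,4}] in row 4, 4 fits only at r4c5 ⇒ r4c5=4.
Step 5. [r2c5∈{2}] nothing but 2 survives at r2c5 ⇒ r2c5=2.
Step 6. [r2c3∈{5}] only 5 remains possible at r2c3 ⇒ r2c3=5.
Step 7. [r4c6∈{3}] r4c6 is down to just 3, so r4c6=3.
Step 8. [r1c3∈{2}] only 2 remains possible at r1c3, so r1c3=2.
Step 9. [r2c2∈{4,6}] 6 has one home in row 2: r2c2 ⇒ r2c2=6.
Step 10. [r2c4∈{1,4}] r2c4 is the only open cell in row 2 admitting 4 ⇒ r2c4=4.
Step 11. [r3c2∈{3}] r3c2's peers cover all but 3, so r3c2=3.
Step 12. [r1c4∈{5}] only 5 remains possible at r1c4 ⇒ r1c4=5.
Step 13. [r3c6∈{5}] nothing but 5 survives at r3c6, so r3c6=5.
Step 14. [r5c1∈{4}] r5c1 is down to just 4 ⇒ r5c1=4.
Step 15. [r6c3∈{3}] r6c3 is down to just 3. So r6c3=3.
Step 16. [r2c6∈{1}] r2c6 has the single candidate 1. So r2c6=1.
Step 17. [r3c1∈{6}] r3c1 has the single candidate 6 ⇒ r3c1=6.
Step 18. [r3c4∈{2}] only 2 remains possible at r3c4. So r3c4=2.
Step 19. [r4c3∈{1}] nothing but 1 survives at r4c3 ⇒ r4c3=1.
Step 20. [r1c5∈{3}] nothing but 3 survives at r1c5, so r1c5=3.
Step 21. [r6c4∈{1}] nothing but 1 survives at r6c4 ⇒ r6c4=1.
Step 22. [r6c2∈{2}] r6c2 is down to just 2, so r6c2=2.
Step 23. [r6c5∈{6}] r6c5 has the single candidate 6. So r6c5=6.
Step 24. [r1c2∈{4}] r1c2's peers cover all but 4, so r1c2=4.

Answer: 1 4 2 5 3 6 / 3 6 5 4 2 1 / 6 3 4 2 1 5 / 2 5 1 6 4 3 / 4 1 6 3 5 2 / 5 2 3 1 6 4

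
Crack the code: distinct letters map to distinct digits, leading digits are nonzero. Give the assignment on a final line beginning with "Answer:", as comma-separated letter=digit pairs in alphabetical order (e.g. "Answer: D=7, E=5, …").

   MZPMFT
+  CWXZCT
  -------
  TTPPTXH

Step 1. [col 1: T + T ≡ H (mod 10)] column 1 (T + T ≡ H (mod 10), carry-in 0) doesn't pin H yet; pick H=2 and continue ⇒ H=2.
Step 2. [col 1: T + T ≡ H (mod 10)] column 1 (T + T ≡ H (mod 10), carry-in 0) doesn't pin T yet; pick T=1 and continue. So T=1.
Step 3. [col 2: F + C ≡ X (mod 10)] several values work for C in column 2 (F + C ≡ X (mod 10), carry-in 0); try C=3. So C=3.
Step 4. [col 2: F + C ≡ X (mod 10)] several values work for F in column 2 (F + C ≡ X (mod 10), carry-in 0); try F=6 ⇒ F=6.
Step 5. [col 2: F + C ≡ X (mod 10)] column 2: given F=6, C=3, carry-in 0, and digits 1,2,3,6 already taken and all letters distinct, F+C≡X (mod 10) forces X=9 ⇒ X=9.
Step 6. [col 3: M + Z ≡ T (mod 10)] Z=4 is one option consistent with column 3 (M + Z ≡ T (mod 10), carry-in 0) — take it. So Z=4.
Step 7. [col 3: M + Z ≡ T (mod 10)] column 3: given Z=4, T=1, carry-in 0, and digits 1,2,3,4,6,9 already taken and all letters distinct, M+Z≡T (mod 10) forces M=7 ⇒ M=7.
Step 8. [col 4: P + X ≡ P (mod 10)] no forcing yet in column 4 (carry-in 1); P=0 is free and consistent — try it, so P=0.
Step 9. [col 5: Z + W ≡ P (mod 10)] column 5: given Z=4, P=0, carry-in 1, and digits 0,1,2,3,4,6,7,9 already taken and all letters distinct, Z+W≡P (mod 10) forces W=5 ⇒ W=5.

Answer: C=3, F=6, H=2, M=7, P=0, T=1, W=5, X=9, Z=4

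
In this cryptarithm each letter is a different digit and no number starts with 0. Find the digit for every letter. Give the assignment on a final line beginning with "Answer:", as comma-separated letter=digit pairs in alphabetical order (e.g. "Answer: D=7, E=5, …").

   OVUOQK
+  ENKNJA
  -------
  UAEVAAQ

Step 1. [col 1: K + A ≡ Q (mod 10)] column 1 (K + A ≡ Q (mod 10), carry-in 0) doesn't pin A yet; pick A=3 and continue ⇒ A=3.
Step 2. [col 1: K + A ≡ Q (mod 10)] no forcing yet in column 1 (carry-in 0); Q=0 is free and consistent — try it, so Q=0.
Step 3. [U] U is the leading digit of a 7-digit sum of two 6-digit numbers; the final carry is exactly 1. So U=1.
Step 4. [col 1: K + A ≡ Q (mod 10)] in column 1 we have K+A≡Q with carry-in 0; given A=3, Q=0 and digits 0,1,3 already taken and all letters distinct, that pins K to 7 ⇒ K=7.
Step 5. [col 2: Q + J ≡ A (mod 10)] column 2: given Q=0, A=3, carry-in 1, and digits 0,1,3,7 already taken and all letters distinct, Q+J≡A (mod 10) forces J=2. So J=2.
Step 6. [col 3: O + N ≡ A (mod 10)] column 3 (O + N ≡ A (mod 10), carry-in 0) doesn't pin N yet; pick N=5 and continue. So N=5.
Step 7. [col 3: O + N ≡ A (mod 10)] in column 3 we have O+N≡A with carry-in 0; given N=5, A=3 and digits 0,1,2,3,5,7 already taken and all letters distinct, that pins O to 8, so O=8.
Step 8. [col 4: U + K ≡ V (mod 10)] column 4 reads U+K+carry(1)=V with U=1, K=7; with digits 0,1,2,3,5,7,8 already taken and all letters distinct, the only value for V is 9 ⇒ V=9.
Step 9. [col 5: V + N ≡ E (mod 10)] column 5: given V=9, N=5, carry-in 0, and digits 0,1,2,3,5,7,8,9 already taken and all letters distinct, V+N≡E (mod 10) forces E=4. So E=4.

Answer: A=3, E=4, J=2, K=7, N=5, O=8, Q=0, U=1, V=9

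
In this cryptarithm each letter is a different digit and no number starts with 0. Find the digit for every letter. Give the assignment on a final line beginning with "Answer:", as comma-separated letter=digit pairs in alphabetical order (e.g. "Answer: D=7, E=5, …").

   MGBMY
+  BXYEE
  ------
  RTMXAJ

Step 1. [col 1: Y + E ≡ J (mod 10)] several values work for Y in column 1 (Y + E ≡ J (mod 10), carry-in 0); try Y=2. So Y=2.
Step 2. [col 1: Y + E ≡ J (mod 10)] no forcing yet in column 1 (carry-in 0); J=5 is free and consistent — try it ⇒ J=5.
Step 3. [R] the sum has 6 digits but both addends have 5; that extra leading digit R is the final carry, namely 1, so R=1.
Step 4. [col 1: Y + E ≡ J (mod 10)] column 1 reads Y+E+carry(0)=J with Y=2, J=5; with digits 1,2,5 already taken and all letters distinct, the only value for E is 3, so E=3.
Step 5. [col 2: M + E ≡ A (mod 10)] A=0 is one option consistent with column 2 (M + E ≡ A (mod 10), carry-in 0) — take it. So A=0.
Step 6. [col 2: M + E ≡ A (mod 10)] from column 2 (E=3, A=0, carry-in 0, digits 0,1,2,3,5 already taken and all letters distinct): M must equal 7. So M=7.
Step 7. [col 3: B + Y ≡ X (mod 10)] column 3: given Y=2, carry-in 1, and digits 0,1,2,3,5,7 already taken and all letters distinct, B+Y≡X (mod 10) forces B=6. So B=6.
Step 8. [col 3: B + Y ≡ X (mod 10)] from column 3 (B=6, Y=2, carry-in 1, digits 0,1,2,3,5,6,7 already taken and all letters distinct): X must equal 9, so X=9.
Step 9. [col 4: G + X ≡ M (mod 10)] in column 4 we have G+X≡M with carry-in 0; given X=9, M=7 and digits 0,1,2,3,5,6,7,9 already taken and all letters distinct, that pins G to 8, so G=8.
Step 10. [col 5: M + B ≡ T (mod 10)] in column 5 we have M+B≡T with carry-in 1; given M=7, B=6 and digits 0,1,2,3,5,6,7,8,9 already taken and all letters distinct, that pins T to 4. So T=4.

Answer: A=0, B=6, E=3, G=8, J=5, M=7, R=1, T=4, X=9, Y=2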